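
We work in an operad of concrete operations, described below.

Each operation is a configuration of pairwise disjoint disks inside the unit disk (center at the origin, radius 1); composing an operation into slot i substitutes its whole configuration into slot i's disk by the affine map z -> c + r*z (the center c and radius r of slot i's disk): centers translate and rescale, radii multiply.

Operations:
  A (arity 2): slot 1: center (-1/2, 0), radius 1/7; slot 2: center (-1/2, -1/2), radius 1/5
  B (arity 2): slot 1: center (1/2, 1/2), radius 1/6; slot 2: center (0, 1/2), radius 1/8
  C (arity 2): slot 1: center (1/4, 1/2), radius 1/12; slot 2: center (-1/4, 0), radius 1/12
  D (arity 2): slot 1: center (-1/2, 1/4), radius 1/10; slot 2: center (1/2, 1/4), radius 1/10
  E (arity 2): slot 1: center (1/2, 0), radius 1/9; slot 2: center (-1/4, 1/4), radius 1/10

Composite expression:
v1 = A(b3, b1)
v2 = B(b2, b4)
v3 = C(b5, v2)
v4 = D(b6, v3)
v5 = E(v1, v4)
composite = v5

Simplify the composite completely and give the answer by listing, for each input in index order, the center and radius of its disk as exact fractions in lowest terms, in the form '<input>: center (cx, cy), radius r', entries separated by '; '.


b1: center (4/9, -1/18), radius 1/45; b2: center (-97/480, 661/2400), radius 1/7200; b3: center (4/9, 0), radius 1/63; b4: center (-81/400, 661/2400), radius 1/9600; b5: center (-79/400, 7/25), radius 1/1200; b6: center (-3/10, 11/40), radius 1/100

Affine substitution under E: radii multiply and b-centers shift.
input b3: composing its 2 substitution steps yields center (4/9, 0), radius 1/63
input b1: composing its 2 substitution steps yields center (4/9, -1/18), radius 1/45
input b6: composing its 2 substitution steps yields center (-3/10, 11/40), radius 1/100
input b5: composing its 3 substitution steps yields center (-79/400, 7/25), radius 1/1200
input b2: composing its 4 substitution steps yields center (-97/480, 661/2400), radius 1/7200
input b4: composing its 4 substitution steps yields center (-81/400, 661/2400), radius 1/9600


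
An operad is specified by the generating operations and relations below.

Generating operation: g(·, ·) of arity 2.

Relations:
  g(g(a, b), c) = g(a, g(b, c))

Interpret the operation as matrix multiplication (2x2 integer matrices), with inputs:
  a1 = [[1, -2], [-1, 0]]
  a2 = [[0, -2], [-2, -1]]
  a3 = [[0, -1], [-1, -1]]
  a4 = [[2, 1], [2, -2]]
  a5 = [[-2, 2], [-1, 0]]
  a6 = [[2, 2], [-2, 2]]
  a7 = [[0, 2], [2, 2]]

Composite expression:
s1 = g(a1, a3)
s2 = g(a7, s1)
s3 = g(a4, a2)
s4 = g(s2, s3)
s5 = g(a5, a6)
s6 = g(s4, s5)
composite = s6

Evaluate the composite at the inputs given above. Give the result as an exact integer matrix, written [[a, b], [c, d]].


[[-56, 8], [-8, 56]]

g(a1, a3) = [[2, 1], [0, 1]]
g(a7, g(a1, a3)) = [[0, 2], [4, 4]]
g(a4, a2) = [[-2, -5], [4, -2]]
g(g(a7, g(a1, a3)), g(a4, a2)) = [[8, -4], [8, -28]]
g(a5, a6) = [[-8, 0], [-2, -2]]
g(g(g(a7, g(a1, a3)), g(a4, a2)), g(a5, a6)) = [[-56, 8], [-8, 56]]


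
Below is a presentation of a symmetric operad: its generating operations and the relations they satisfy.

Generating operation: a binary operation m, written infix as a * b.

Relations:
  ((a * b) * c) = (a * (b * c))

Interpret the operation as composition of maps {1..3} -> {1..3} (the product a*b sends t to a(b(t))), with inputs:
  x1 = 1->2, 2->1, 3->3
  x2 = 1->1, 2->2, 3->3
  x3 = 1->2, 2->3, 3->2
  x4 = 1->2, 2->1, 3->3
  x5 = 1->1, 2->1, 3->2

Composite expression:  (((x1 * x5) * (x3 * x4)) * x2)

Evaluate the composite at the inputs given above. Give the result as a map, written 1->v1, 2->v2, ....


1->1, 2->2, 3->2


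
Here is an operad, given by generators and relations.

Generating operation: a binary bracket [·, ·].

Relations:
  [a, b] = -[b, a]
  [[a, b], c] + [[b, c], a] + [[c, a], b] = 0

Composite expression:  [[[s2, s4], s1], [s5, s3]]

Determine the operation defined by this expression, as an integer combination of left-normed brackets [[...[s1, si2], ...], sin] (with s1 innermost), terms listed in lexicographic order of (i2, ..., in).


A multilinear Lie element is pinned by s1-initial words (s1 innermost).
Composite bracket: [[[s2, s4], s1], [s5, s3]]
The bracket unfolds into 16 signed words via [a, b] = ab - ba (2^4 = 16).
The s1-initial words carry the normal form:
  the word s1s2s4s3s5 carries sign +1 and contributes +[[[[s1, s2], s4], s3], s5]
  the word s1s2s4s5s3 carries sign -1 and contributes -[[[[s1, s2], s4], s5], s3]
  the word s1s4s2s3s5 carries sign -1 and contributes -[[[[s1, s4], s2], s3], s5]
  the word s1s4s2s5s3 carries sign +1 and contributes +[[[[s1, s4], s2], s5], s3]

[[[[s1, s2], s4], s3], s5] - [[[[s1, s2], s4], s5], s3] - [[[[s1, s4], s2], s3], s5] + [[[[s1, s4], s2], s5], s3]


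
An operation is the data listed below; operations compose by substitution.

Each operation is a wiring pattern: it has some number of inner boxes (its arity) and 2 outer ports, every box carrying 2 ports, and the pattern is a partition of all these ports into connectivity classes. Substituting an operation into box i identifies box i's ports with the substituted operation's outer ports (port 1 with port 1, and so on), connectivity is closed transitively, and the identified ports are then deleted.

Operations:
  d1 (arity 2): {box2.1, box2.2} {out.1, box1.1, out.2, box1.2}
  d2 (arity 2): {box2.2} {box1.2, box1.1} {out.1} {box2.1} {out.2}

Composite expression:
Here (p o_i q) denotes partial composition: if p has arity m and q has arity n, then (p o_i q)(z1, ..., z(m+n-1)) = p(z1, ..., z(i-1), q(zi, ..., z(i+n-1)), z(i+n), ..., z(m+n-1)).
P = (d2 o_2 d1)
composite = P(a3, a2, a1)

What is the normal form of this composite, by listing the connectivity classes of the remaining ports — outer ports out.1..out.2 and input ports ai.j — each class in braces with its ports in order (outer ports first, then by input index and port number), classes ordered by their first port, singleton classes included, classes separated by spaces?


After gluing at d2, chains via deleted ports link the a-ports.
composing d1 on (a2, a1), with out.j its own outer ports: {out.1, out.2, a2.1, a2.2} {a1.1, a1.2}
composing d2 on (a3, a2, a1), with out.j its own outer ports: {out.1} {out.2} {a1.1, a1.2} {a2.1, a2.2} {a3.1, a3.2}

{out.1} {out.2} {a1.1, a1.2} {a2.1, a2.2} {a3.1, a3.2}


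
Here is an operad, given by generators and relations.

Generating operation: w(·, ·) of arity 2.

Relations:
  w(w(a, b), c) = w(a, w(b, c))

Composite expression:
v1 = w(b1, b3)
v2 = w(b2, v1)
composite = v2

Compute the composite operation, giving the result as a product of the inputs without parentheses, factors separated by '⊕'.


b2 ⊕ b1 ⊕ b3

All parenthesizations of w agree; list the b-inputs left to right.
w(b1, b3) spells out as b1 ⊕ b3
w(b2, w(b1, b3)) spells out as b2 ⊕ b1 ⊕ b3


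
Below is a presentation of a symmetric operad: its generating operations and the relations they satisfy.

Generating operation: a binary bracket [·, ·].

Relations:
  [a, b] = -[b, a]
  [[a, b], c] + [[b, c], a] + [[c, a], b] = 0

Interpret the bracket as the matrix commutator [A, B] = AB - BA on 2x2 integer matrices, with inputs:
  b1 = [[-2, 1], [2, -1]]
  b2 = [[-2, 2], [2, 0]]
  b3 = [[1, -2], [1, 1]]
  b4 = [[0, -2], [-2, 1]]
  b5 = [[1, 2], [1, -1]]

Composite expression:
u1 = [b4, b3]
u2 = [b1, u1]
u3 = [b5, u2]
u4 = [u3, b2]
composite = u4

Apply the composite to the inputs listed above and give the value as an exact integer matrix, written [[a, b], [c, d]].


[[-16, -160], [144, 16]]

[b4, b3] = [[-6, 2], [1, 6]]
[b1, [b4, b3]] = [[-3, 10], [-23, 3]]
[b5, [b1, [b4, b3]]] = [[-56, 32], [40, 56]]
[[b5, [b1, [b4, b3]]], b2] = [[-16, -160], [144, 16]]


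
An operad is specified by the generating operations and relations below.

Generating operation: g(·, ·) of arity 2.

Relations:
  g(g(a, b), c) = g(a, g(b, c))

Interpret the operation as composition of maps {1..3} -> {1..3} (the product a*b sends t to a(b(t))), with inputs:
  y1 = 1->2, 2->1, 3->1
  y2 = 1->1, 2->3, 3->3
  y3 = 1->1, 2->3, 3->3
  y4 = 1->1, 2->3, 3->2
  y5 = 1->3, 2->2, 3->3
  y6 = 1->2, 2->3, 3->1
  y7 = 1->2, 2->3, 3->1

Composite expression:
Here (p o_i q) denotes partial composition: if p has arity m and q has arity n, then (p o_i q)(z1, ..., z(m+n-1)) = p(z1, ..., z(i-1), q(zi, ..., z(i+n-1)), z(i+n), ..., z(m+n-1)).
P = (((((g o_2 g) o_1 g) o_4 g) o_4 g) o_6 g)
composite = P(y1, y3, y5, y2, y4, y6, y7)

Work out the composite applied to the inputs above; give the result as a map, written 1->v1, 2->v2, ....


1->1, 2->1, 3->1

g(y1, y3) = 1->2, 2->1, 3->1
g(y2, y4) = 1->1, 2->3, 3->3
g(y6, y7) = 1->3, 2->1, 3->2
g(g(y2, y4), g(y6, y7)) = 1->3, 2->1, 3->3
g(y5, g(g(y2, y4), g(y6, y7))) = 1->3, 2->3, 3->3
g(g(y1, y3), g(y5, g(g(y2, y4), g(y6, y7)))) = 1->1, 2->1, 3->1


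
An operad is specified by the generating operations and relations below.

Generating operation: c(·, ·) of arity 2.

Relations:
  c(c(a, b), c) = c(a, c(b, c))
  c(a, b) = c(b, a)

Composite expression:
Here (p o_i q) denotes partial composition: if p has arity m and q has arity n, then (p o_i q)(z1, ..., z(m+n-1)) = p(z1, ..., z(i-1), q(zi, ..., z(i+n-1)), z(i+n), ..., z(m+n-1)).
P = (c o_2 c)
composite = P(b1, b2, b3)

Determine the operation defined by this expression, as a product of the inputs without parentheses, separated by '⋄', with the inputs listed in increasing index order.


With c associative and commutative, the b-input set is all that matters.
c(b2, b3) flattens to b2 ⋄ b3
c(b1, c(b2, b3)) flattens to b1 ⋄ b2 ⋄ b3
reordering the factors by index: b1 ⋄ b2 ⋄ b3

b1 ⋄ b2 ⋄ b3


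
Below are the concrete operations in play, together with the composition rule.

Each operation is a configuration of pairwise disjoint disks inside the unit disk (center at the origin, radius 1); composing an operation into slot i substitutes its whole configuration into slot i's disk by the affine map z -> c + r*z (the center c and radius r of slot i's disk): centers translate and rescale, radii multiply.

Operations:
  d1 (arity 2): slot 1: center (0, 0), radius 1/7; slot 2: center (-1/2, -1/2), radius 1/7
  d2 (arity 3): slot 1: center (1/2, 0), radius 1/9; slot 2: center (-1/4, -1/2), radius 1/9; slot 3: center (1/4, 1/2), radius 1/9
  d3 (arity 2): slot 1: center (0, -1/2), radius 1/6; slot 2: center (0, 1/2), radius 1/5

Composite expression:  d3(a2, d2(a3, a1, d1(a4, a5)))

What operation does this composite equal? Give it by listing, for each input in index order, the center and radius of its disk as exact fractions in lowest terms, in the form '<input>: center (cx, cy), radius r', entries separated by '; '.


a1: center (-1/20, 2/5), radius 1/45; a2: center (0, -1/2), radius 1/6; a3: center (1/10, 1/2), radius 1/45; a4: center (1/20, 3/5), radius 1/315; a5: center (7/180, 53/90), radius 1/315


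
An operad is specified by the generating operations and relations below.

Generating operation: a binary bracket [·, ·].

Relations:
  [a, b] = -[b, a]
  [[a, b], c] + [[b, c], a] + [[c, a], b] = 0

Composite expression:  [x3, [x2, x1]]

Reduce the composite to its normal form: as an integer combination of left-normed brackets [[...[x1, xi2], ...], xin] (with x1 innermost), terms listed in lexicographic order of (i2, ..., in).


A multilinear Lie element is pinned by x1-initial words (x1 innermost).
Composite bracket: [x3, [x2, x1]]
Each bracket splits as ab - ba, giving 4 signed words (2^2 = 4).
Collect the words opening with x1:
  from x1x2x3, sign +1: term +[[x1, x2], x3]

[[x1, x2], x3]


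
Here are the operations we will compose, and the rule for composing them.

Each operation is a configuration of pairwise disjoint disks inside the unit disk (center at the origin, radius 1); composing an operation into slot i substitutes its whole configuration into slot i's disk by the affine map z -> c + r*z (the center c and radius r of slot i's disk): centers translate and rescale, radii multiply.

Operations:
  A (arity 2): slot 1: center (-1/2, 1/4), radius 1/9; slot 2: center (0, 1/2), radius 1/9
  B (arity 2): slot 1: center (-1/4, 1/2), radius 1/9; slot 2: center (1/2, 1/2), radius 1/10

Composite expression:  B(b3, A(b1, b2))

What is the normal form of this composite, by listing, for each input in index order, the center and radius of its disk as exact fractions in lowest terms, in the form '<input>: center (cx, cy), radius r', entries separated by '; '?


Only the slot chain above each b matters under B; compose those maps.
input b3: applying the 1 nested substitution gives center (-1/4, 1/2), radius 1/9
input b1: applying the 2 nested substitutions gives center (9/20, 21/40), radius 1/90
input b2: applying the 2 nested substitutions gives center (1/2, 11/20), radius 1/90

b1: center (9/20, 21/40), radius 1/90; b2: center (1/2, 11/20), radius 1/90; b3: center (-1/4, 1/2), radius 1/9


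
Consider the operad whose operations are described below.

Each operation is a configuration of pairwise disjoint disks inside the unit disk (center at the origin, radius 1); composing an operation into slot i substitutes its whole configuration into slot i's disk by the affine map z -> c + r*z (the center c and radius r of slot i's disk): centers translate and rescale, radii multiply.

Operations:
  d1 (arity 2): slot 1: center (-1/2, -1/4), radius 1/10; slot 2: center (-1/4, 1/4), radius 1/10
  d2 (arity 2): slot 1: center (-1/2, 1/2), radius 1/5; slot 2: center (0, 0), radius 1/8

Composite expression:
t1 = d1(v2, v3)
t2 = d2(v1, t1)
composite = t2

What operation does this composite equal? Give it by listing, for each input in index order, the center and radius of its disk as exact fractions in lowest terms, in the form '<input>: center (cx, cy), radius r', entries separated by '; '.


v1: center (-1/2, 1/2), radius 1/5; v2: center (-1/16, -1/32), radius 1/80; v3: center (-1/32, 1/32), radius 1/80


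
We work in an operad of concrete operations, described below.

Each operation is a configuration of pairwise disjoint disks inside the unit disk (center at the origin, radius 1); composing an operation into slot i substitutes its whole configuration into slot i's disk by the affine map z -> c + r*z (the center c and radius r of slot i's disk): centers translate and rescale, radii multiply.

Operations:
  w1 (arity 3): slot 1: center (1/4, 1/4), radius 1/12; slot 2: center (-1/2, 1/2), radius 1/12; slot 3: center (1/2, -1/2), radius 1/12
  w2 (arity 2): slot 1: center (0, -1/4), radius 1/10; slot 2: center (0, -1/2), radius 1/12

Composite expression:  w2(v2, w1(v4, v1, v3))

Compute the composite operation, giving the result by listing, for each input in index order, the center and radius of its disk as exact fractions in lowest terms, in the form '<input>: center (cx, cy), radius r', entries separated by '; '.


v1: center (-1/24, -11/24), radius 1/144; v2: center (0, -1/4), radius 1/10; v3: center (1/24, -13/24), radius 1/144; v4: center (1/48, -23/48), radius 1/144

Each v-disk chains the slot maps above it in w2; radii multiply.
v2: after 1 affine step, its disk has center (0, -1/4), radius 1/10
v4: after 2 affine steps, its disk has center (1/48, -23/48), radius 1/144
v1: after 2 affine steps, its disk has center (-1/24, -11/24), radius 1/144
v3: after 2 affine steps, its disk has center (1/24, -13/24), radius 1/144


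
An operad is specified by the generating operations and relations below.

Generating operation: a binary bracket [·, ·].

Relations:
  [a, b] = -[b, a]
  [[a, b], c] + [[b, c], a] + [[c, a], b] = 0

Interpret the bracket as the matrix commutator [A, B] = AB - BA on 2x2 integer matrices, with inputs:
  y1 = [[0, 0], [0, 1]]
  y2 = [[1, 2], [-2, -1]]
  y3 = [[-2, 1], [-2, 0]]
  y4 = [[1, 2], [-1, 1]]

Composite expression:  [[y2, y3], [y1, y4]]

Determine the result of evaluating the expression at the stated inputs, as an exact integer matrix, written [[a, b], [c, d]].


[y2, y3] = [[-2, 6], [8, 2]]
[y1, y4] = [[0, -2], [-1, 0]]
[[y2, y3], [y1, y4]] = [[10, 8], [-4, -10]]

[[10, 8], [-4, -10]]


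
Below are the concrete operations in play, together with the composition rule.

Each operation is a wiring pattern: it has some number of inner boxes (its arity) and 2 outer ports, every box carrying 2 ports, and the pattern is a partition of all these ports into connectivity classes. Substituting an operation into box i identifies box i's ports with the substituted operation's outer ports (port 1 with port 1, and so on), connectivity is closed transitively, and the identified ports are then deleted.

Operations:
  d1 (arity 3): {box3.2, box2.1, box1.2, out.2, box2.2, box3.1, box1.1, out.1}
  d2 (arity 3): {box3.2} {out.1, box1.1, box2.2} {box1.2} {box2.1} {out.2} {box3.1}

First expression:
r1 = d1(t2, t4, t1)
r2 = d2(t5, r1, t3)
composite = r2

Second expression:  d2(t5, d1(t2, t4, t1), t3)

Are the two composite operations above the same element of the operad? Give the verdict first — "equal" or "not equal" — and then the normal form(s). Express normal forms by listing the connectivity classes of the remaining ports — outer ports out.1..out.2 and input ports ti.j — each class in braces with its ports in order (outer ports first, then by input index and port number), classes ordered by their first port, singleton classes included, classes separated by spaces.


equal: each reduces to {out.1, t1.1, t1.2, t2.1, t2.2, t4.1, t4.2, t5.1} {out.2} {t3.1} {t3.2} {t5.2}

Reducing the first expression gives {out.1, t1.1, t1.2, t2.1, t2.2, t4.1, t4.2, t5.1} {out.2} {t3.1} {t3.2} {t5.2}
Reducing the second expression gives {out.1, t1.1, t1.2, t2.1, t2.2, t4.1, t4.2, t5.1} {out.2} {t3.1} {t3.2} {t5.2}
The normal forms match — equal.


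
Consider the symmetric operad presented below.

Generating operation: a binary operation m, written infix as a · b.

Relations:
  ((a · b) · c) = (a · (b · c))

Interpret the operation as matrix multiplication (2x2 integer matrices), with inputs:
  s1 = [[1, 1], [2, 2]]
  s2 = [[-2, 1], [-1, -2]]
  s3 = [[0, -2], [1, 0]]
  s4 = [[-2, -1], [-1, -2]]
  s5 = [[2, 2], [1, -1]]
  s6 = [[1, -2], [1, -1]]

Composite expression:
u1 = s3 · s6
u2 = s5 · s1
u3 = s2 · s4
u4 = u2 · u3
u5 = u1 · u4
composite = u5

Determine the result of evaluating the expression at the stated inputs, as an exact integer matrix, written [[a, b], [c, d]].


[[-98, -70], [56, 40]]

(s3 · s6) = [[-2, 2], [1, -2]]
(s5 · s1) = [[6, 6], [-1, -1]]
(s2 · s4) = [[3, 0], [4, 5]]
((s5 · s1) · (s2 · s4)) = [[42, 30], [-7, -5]]
((s3 · s6) · ((s5 · s1) · (s2 · s4))) = [[-98, -70], [56, 40]]


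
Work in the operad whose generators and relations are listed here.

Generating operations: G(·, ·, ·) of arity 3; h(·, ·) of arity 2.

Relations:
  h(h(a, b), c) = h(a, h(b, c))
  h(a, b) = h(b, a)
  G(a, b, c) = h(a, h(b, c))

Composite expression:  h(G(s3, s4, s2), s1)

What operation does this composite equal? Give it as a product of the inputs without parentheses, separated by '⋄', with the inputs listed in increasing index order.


s1 ⋄ s2 ⋄ s3 ⋄ s4

Shape and order are irrelevant to h; the s-input set decides.
G(s3, s4, s2) spells out as s3 ⋄ s4 ⋄ s2
h(G(s3, s4, s2), s1) spells out as s3 ⋄ s4 ⋄ s2 ⋄ s1
reordering the factors by index: s1 ⋄ s2 ⋄ s3 ⋄ s4


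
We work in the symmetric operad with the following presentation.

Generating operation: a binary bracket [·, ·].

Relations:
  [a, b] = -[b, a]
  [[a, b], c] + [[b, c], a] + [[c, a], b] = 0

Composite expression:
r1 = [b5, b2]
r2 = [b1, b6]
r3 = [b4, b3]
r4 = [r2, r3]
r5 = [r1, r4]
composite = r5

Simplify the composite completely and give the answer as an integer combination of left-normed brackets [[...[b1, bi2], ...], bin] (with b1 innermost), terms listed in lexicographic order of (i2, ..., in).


-[[[[[b1, b6], b3], b4], b2], b5] + [[[[[b1, b6], b3], b4], b5], b2] + [[[[[b1, b6], b4], b3], b2], b5] - [[[[[b1, b6], b4], b3], b5], b2]

A multilinear Lie element is pinned by b1-initial words (b1 innermost).
Composite bracket: [[b5, b2], [[b1, b6], [b4, b3]]]
The bracket unfolds into 32 signed words via [a, b] = ab - ba (2^5 = 32).
Keep just the words that open with b1:
  b1b6b3b4b2b5 (sign -1) contributes -[[[[[b1, b6], b3], b4], b2], b5]
  b1b6b3b4b5b2 (sign +1) contributes +[[[[[b1, b6], b3], b4], b5], b2]
  b1b6b4b3b2b5 (sign +1) contributes +[[[[[b1, b6], b4], b3], b2], b5]
  b1b6b4b3b5b2 (sign -1) contributes -[[[[[b1, b6], b4], b3], b5], b2]


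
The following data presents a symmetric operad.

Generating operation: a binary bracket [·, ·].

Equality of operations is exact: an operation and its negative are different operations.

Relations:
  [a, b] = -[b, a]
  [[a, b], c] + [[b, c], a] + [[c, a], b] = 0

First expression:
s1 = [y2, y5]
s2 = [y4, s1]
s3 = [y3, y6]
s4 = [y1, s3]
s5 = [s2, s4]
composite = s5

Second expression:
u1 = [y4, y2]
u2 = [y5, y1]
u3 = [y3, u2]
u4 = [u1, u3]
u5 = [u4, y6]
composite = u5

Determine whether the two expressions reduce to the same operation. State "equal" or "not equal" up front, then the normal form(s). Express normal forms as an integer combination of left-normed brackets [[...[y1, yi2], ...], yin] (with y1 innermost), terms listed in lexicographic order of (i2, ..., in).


not equal; the first gives [[[[[y1, y3], y6], y2], y5], y4] - [[[[[y1, y3], y6], y4], y2], y5] + [[[[[y1, y3], y6], y4], y5], y2] - [[[[[y1, y3], y6], y5], y2], y4] - [[[[[y1, y6], y3], y2], y5], y4] + [[[[[y1, y6], y3], y4], y2], y5] - [[[[[y1, y6], y3], y4], y5], y2] + [[[[[y1, y6], y3], y5], y2], y4] and the second [[[[[y1, y5], y3], y2], y4], y6] - [[[[[y1, y5], y3], y4], y2], y6]


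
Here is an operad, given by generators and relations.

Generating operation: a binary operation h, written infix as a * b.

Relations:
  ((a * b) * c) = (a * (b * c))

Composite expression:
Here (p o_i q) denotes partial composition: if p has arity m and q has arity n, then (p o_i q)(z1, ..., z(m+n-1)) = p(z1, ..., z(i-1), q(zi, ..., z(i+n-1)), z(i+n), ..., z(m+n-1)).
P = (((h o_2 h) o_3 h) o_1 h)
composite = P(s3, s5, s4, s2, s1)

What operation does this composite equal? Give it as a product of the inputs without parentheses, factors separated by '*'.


s3 * s5 * s4 * s2 * s1


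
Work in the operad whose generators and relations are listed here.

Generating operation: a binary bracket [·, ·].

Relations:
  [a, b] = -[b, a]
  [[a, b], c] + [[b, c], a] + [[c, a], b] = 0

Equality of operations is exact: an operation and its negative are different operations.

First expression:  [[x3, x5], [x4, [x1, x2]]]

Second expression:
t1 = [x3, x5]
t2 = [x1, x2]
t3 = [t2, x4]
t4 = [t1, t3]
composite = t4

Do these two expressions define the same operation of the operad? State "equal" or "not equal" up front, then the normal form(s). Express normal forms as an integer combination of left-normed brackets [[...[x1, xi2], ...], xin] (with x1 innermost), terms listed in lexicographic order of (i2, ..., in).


not equal; the first gives [[[[x1, x2], x4], x3], x5] - [[[[x1, x2], x4], x5], x3] and the second -[[[[x1, x2], x4], x3], x5] + [[[[x1, x2], x4], x5], x3]


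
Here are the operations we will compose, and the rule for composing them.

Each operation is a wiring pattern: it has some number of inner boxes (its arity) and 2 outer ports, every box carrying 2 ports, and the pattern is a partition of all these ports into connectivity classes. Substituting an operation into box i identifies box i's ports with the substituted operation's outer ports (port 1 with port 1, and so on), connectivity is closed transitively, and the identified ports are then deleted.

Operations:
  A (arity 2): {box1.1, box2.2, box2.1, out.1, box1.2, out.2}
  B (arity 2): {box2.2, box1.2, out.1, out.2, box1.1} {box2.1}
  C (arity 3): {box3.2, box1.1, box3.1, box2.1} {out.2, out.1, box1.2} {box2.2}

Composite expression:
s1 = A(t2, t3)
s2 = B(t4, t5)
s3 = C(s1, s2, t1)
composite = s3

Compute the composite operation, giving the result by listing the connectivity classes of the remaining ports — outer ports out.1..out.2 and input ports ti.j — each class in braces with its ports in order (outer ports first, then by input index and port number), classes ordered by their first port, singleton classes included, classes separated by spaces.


{out.1, out.2, t1.1, t1.2, t2.1, t2.2, t3.1, t3.2, t4.1, t4.2, t5.2} {t5.1}

Substituting into C glues patterns; closure does the rest.
composing A on (t2, t3), with out.j its own outer ports: {out.1, out.2, t2.1, t2.2, t3.1, t3.2}
composing B on (t4, t5), with out.j its own outer ports: {out.1, out.2, t4.1, t4.2, t5.2} {t5.1}
composing C on (t2, t3, t4, t5, t1), with out.j its own outer ports: {out.1, out.2, t1.1, t1.2, t2.1, t2.2, t3.1, t3.2, t4.1, t4.2, t5.2} {t5.1}


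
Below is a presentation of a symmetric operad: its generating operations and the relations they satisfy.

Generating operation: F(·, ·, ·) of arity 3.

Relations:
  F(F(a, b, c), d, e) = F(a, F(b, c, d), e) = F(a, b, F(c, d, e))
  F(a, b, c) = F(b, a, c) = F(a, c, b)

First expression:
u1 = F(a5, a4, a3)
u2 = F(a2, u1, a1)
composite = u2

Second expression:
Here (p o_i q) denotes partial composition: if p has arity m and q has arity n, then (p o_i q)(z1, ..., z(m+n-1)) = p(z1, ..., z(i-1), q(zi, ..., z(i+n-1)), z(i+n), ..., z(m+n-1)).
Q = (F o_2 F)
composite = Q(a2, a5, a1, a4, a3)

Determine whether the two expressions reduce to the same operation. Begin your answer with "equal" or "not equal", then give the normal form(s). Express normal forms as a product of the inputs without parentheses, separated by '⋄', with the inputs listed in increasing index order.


equal; the common form is a1 ⋄ a2 ⋄ a3 ⋄ a4 ⋄ a5

The first expression, normalized: a1 ⋄ a2 ⋄ a3 ⋄ a4 ⋄ a5
The second expression, normalized: a1 ⋄ a2 ⋄ a3 ⋄ a4 ⋄ a5
Same normal form: equal.


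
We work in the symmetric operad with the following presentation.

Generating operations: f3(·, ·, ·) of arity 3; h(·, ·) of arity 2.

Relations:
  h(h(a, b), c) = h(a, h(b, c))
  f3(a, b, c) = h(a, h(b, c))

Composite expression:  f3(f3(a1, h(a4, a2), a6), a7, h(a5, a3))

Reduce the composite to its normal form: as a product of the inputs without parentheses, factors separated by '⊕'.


a1 ⊕ a4 ⊕ a2 ⊕ a6 ⊕ a7 ⊕ a5 ⊕ a3

The f3-tree's shape is irrelevant; the a-reading-order decides.
h(a4, a2) reduces to a4 ⊕ a2
f3(a1, h(a4, a2), a6) reduces to a1 ⊕ a4 ⊕ a2 ⊕ a6
h(a5, a3) reduces to a5 ⊕ a3
f3(f3(a1, h(a4, a2), a6), a7, h(a5, a3)) reduces to a1 ⊕ a4 ⊕ a2 ⊕ a6 ⊕ a7 ⊕ a5 ⊕ a3


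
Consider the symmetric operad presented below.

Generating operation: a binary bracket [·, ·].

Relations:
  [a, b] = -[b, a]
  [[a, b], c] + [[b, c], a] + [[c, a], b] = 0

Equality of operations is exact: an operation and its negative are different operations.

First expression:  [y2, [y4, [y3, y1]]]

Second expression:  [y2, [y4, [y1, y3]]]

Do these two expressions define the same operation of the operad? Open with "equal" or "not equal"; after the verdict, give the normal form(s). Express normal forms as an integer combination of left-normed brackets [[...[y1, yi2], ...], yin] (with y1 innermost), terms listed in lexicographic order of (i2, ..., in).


not equal; first: -[[[y1, y3], y4], y2]; second: [[[y1, y3], y4], y2]

The first expression, normalized: -[[[y1, y3], y4], y2]
The second expression, normalized: [[[y1, y3], y4], y2]
Different reductions; not equal.


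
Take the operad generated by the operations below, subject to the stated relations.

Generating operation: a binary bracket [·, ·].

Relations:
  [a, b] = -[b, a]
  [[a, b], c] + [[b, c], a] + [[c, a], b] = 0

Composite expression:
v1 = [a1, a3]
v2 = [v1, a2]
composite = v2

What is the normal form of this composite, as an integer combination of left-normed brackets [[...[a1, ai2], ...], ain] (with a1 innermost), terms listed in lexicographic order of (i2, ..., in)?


[[a1, a3], a2]


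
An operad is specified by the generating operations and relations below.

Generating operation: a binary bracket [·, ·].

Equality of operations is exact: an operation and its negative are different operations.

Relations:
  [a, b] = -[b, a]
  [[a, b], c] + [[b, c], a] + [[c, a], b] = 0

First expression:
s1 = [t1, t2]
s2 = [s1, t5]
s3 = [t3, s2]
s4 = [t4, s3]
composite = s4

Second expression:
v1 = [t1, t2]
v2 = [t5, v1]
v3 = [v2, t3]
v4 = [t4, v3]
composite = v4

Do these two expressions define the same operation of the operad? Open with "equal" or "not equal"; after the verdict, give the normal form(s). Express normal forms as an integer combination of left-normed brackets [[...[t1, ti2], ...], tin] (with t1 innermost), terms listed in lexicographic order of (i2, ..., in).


The first expression reduces to [[[[t1, t2], t5], t3], t4]
The second expression reduces to [[[[t1, t2], t5], t3], t4]
Same normal form: equal.

equal; both compose to [[[[t1, t2], t5], t3], t4]


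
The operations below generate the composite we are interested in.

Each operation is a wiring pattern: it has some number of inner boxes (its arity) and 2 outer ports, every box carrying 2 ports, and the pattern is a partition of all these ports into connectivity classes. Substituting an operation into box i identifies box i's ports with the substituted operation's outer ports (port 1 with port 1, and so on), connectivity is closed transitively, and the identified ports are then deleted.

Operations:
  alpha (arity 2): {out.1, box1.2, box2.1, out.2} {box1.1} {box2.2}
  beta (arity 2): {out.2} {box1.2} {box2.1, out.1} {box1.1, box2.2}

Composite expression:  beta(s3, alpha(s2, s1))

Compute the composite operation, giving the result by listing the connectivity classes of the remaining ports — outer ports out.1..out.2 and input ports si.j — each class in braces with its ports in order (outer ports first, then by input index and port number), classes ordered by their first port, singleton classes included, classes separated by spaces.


{out.1, s1.1, s2.2, s3.1} {out.2} {s1.2} {s2.1} {s3.2}

After gluing at beta, chains via deleted ports link the s-ports.
through alpha, on inputs (s2, s1): {out.1, out.2, s1.1, s2.2} {s1.2} {s2.1} (out.j = stage outer ports)
through beta, on inputs (s3, s2, s1): {out.1, s1.1, s2.2, s3.1} {out.2} {s1.2} {s2.1} {s3.2} (out.j = stage outer ports)


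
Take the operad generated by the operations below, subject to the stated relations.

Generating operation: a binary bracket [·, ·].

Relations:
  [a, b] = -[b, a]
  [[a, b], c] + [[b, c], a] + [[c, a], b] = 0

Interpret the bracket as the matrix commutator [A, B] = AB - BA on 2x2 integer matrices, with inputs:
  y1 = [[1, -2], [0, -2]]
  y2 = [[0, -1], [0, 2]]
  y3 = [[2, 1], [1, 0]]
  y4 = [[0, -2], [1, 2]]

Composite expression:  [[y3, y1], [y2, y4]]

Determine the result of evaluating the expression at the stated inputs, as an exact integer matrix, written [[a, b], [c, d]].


[y3, y1] = [[2, -7], [3, -2]]
[y2, y4] = [[-1, 2], [2, 1]]
[[y3, y1], [y2, y4]] = [[-20, -6], [-14, 20]]

[[-20, -6], [-14, 20]]


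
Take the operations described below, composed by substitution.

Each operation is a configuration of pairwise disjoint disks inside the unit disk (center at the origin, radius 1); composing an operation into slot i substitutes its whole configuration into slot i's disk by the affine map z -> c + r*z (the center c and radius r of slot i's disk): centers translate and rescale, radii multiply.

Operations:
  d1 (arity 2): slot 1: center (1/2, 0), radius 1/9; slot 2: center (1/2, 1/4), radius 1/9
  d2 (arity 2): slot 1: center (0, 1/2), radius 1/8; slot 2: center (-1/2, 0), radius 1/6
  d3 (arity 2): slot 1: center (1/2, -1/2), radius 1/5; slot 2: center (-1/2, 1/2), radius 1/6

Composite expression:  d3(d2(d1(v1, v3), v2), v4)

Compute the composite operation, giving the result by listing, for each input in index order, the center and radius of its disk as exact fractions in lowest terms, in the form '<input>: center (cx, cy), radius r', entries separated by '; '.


v1: center (41/80, -2/5), radius 1/360; v2: center (2/5, -1/2), radius 1/30; v3: center (41/80, -63/160), radius 1/360; v4: center (-1/2, 1/2), radius 1/6

Nesting under d3 composes maps z -> c + r*z down each v-path.
input v1: applying the 3 nested substitutions gives center (41/80, -2/5), radius 1/360
input v3: applying the 3 nested substitutions gives center (41/80, -63/160), radius 1/360
input v2: applying the 2 nested substitutions gives center (2/5, -1/2), radius 1/30
input v4: applying the 1 nested substitution gives center (-1/2, 1/2), radius 1/6


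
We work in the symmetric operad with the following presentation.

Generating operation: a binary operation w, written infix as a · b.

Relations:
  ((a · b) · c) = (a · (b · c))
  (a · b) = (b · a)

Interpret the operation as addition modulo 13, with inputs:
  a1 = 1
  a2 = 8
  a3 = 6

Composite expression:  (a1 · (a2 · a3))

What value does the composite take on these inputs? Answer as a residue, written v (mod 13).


2 (mod 13)

(a2 · a3) = 1
(a1 · (a2 · a3)) = 2


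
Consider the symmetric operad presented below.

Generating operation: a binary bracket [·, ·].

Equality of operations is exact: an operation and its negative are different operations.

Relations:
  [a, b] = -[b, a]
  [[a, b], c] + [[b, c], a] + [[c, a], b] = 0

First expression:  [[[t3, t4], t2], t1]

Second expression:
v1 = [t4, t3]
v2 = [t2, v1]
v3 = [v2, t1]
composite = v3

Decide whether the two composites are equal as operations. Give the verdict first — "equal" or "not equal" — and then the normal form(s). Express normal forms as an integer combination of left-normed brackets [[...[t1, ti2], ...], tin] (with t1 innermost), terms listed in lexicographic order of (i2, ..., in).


equal; the common form is [[[t1, t2], t3], t4] - [[[t1, t2], t4], t3] - [[[t1, t3], t4], t2] + [[[t1, t4], t3], t2]

The first expression reduces to [[[t1, t2], t3], t4] - [[[t1, t2], t4], t3] - [[[t1, t3], t4], t2] + [[[t1, t4], t3], t2]
The second expression reduces to [[[t1, t2], t3], t4] - [[[t1, t2], t4], t3] - [[[t1, t3], t4], t2] + [[[t1, t4], t3], t2]
One common form — equal.


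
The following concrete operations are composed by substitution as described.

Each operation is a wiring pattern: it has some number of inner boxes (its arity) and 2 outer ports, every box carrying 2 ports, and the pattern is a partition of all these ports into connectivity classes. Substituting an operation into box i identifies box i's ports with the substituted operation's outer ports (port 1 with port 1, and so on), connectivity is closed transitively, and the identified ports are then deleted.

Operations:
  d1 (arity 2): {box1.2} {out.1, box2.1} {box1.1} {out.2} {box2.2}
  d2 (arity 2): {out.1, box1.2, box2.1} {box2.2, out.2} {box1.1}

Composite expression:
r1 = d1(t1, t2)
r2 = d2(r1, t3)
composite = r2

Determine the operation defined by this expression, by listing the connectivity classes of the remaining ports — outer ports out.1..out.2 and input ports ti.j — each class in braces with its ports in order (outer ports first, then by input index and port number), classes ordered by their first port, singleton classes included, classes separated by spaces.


Reachability decides: close wires over d2-identified ports.
the subtree at d1 composes to {out.1, t2.1} {out.2} {t1.1} {t1.2} {t2.2} on (t1, t2); out.j = own outer ports
the subtree at d2 composes to {out.1, t3.1} {out.2, t3.2} {t1.1} {t1.2} {t2.1} {t2.2} on (t1, t2, t3); out.j = own outer ports

{out.1, t3.1} {out.2, t3.2} {t1.1} {t1.2} {t2.1} {t2.2}


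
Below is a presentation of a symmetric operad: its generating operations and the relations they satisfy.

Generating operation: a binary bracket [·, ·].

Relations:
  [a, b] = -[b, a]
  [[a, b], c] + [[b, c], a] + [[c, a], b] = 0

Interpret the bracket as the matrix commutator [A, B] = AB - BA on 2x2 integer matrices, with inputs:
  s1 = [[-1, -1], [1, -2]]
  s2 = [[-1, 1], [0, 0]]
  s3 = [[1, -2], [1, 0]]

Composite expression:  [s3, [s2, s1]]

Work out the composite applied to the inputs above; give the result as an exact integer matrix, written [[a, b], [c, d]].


[[-2, 4], [1, 2]]

[s2, s1] = [[1, 0], [1, -1]]
[s3, [s2, s1]] = [[-2, 4], [1, 2]]


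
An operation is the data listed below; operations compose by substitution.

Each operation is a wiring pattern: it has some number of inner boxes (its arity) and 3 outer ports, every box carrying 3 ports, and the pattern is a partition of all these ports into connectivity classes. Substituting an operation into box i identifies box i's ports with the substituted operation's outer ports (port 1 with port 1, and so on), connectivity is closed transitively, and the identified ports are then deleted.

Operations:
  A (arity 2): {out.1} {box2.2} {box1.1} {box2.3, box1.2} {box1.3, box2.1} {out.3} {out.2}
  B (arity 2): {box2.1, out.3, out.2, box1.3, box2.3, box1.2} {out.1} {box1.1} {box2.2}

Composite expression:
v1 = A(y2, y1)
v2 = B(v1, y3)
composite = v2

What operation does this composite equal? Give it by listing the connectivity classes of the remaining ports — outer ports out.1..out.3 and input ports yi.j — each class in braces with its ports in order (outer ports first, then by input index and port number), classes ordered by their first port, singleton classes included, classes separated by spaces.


Two ports join when wires chain via B-identified ports.
the subtree at A composes to {out.1} {out.2} {out.3} {y1.1, y2.3} {y1.2} {y1.3, y2.2} {y2.1} on (y2, y1); out.j = own outer ports
the subtree at B composes to {out.1} {out.2, out.3, y3.1, y3.3} {y1.1, y2.3} {y1.2} {y1.3, y2.2} {y2.1} {y3.2} on (y2, y1, y3); out.j = own outer ports

{out.1} {out.2, out.3, y3.1, y3.3} {y1.1, y2.3} {y1.2} {y1.3, y2.2} {y2.1} {y3.2}


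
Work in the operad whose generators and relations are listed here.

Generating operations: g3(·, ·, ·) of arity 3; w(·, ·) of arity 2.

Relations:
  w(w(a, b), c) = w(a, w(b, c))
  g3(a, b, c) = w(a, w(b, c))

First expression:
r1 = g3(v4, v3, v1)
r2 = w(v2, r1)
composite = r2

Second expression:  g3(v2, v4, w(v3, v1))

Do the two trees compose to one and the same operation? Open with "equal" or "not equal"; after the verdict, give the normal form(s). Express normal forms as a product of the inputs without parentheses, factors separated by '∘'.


equal: each reduces to v2 ∘ v4 ∘ v3 ∘ v1

Normal form of the first expression: v2 ∘ v4 ∘ v3 ∘ v1
Normal form of the second expression: v2 ∘ v4 ∘ v3 ∘ v1
One common form — equal.


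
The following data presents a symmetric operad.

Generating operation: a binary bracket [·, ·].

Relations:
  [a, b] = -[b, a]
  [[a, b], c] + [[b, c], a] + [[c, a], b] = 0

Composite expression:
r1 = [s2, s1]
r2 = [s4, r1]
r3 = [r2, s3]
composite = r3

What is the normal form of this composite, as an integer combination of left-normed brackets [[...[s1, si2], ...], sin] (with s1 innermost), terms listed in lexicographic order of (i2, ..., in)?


Expand each bracket as ab - ba; the s1-initial words give the coefficients.
Composite bracket: [[s4, [s2, s1]], s3]
Under [a, b] = ab - ba we get 8 signed associative words (2^3 = 8).
Collect the words opening with s1:
  s1s2s4s3 appears with sign +1, giving the term +[[[s1, s2], s4], s3]

[[[s1, s2], s4], s3]


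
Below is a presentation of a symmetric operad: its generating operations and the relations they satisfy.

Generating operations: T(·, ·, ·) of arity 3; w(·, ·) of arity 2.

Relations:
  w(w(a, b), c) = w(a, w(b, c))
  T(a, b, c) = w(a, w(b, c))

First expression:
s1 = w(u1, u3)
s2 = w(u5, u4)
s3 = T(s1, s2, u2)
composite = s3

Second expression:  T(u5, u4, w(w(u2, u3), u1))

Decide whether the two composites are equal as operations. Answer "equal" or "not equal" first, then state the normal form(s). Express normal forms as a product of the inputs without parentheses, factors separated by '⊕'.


not equal; first: u1 ⊕ u3 ⊕ u5 ⊕ u4 ⊕ u2; second: u5 ⊕ u4 ⊕ u2 ⊕ u3 ⊕ u1

The first composite normalizes to u1 ⊕ u3 ⊕ u5 ⊕ u4 ⊕ u2
The second composite normalizes to u5 ⊕ u4 ⊕ u2 ⊕ u3 ⊕ u1
The forms do not match — not equal.


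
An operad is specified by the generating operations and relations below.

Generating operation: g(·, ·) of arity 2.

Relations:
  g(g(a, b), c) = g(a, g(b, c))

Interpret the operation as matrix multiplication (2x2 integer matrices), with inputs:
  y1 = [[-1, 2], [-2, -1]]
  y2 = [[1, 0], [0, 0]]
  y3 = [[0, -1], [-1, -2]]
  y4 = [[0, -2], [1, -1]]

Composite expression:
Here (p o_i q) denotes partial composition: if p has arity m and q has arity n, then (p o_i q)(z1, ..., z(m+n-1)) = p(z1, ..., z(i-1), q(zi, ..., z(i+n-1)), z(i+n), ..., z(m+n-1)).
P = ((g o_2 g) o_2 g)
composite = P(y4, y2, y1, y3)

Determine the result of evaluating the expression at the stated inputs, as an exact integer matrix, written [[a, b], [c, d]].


[[0, 0], [-2, -3]]

g(y2, y1) = [[-1, 2], [0, 0]]
g(g(y2, y1), y3) = [[-2, -3], [0, 0]]
g(y4, g(g(y2, y1), y3)) = [[0, 0], [-2, -3]]
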